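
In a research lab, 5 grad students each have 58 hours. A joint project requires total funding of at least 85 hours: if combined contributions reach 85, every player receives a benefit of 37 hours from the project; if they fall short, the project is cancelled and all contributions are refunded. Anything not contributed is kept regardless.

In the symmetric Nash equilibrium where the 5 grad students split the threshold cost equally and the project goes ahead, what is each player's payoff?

78 hours

Equal share of the threshold: 85/5 = 17.
At this profile no one gains by cutting their contribution: any cut drops the total below 85, the project is cancelled, contributions are refunded, and the deviator ends with 58, which is less than 58 − 17 + 37 = 78. Contributing more than 17 just wastes the excess. So contributing exactly 17 is a best response.
Each player's payoff: 58 − 17 + 37 = 78.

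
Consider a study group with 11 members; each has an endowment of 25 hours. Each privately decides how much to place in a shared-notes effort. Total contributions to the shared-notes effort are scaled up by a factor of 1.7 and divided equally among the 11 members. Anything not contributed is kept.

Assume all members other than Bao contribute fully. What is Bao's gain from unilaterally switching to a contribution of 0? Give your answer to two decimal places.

Switching from a contribution of 25 to 0 lets Bao keep an extra 25 hours, but lowers the shared-notes effort by 25, which costs Bao their own share of that drop: 1.7/11 × 25 = 3.86.
Net gain = 25 − 3.86 = 21.14. The private return per contributed unit (0.1545) is below 1, so free-riding is indeed the best response regardless of what the others do.

21.14 hours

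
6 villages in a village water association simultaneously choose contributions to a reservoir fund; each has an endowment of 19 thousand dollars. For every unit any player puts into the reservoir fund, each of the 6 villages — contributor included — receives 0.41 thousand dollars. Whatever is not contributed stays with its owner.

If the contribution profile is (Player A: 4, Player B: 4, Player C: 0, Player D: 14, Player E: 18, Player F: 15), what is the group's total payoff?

Total contributed: 4 + 4 + 0 + 14 + 18 + 15 = 55; total kept: 6 × 19 − 55 = 59.
The reservoir fund pays out 0.41 × 6 × 55 = 135.30 in aggregate.
Group total = 59 + 135.30 = 194.30.

194.30 thousand dollars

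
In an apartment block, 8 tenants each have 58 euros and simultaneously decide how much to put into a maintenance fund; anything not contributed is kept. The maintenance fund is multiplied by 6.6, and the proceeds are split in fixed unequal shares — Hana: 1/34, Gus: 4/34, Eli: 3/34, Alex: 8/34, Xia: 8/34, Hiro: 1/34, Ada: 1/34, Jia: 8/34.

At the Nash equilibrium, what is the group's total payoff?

Each unit j contributes comes back to j as 6.6 × (j's share), so j prefers to contribute only if that share exceeds 1/6.6 = 0.1515; otherwise keeping the unit dominates.
Alex, Xia and Jia clear that bar, contributing 58 each; the remaining 5 contribute 0. Total contributed: 174.
The maintenance fund pays out 6.6 × 174 = 1148.40 in total (split across the unequal shares, but the aggregate is all that matters for the group sum).
The 5 free-riders keep 58 each, adding 290. Group total = 290 + 1148.40 = 1438.40.

1438.40 euros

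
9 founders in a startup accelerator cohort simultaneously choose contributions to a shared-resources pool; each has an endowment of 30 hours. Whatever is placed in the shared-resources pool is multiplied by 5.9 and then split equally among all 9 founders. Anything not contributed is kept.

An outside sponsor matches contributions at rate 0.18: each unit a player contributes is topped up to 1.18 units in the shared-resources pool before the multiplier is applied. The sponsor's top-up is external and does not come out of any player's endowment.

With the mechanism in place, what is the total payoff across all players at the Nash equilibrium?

270.00 hours

The effective private return is 5.9 × 1.18 / 9 = 0.7736, which is still under 1, so the mechanism doesn't change anyone's dominant strategy: zero contribution.
At the Nash equilibrium no one contributes; group total payoff = 9 × 30 = 270.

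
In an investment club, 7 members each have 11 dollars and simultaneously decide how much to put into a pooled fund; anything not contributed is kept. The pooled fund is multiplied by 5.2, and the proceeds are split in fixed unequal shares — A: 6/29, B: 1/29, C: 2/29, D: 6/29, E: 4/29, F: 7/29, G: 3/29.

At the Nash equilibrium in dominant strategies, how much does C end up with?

22.83 dollars

For player j, contributing a unit is worthwhile iff 5.2 × (j's share) ≥ 1, i.e. iff j's share is at least 0.1923.
A, D and F are above the threshold, contributing 11 each; the remaining 4 contribute 0. Total contributed: 33.
C keeps 11 and receives 5.2 × 33 × 2/29 = 11.83 from the pooled fund, for a payoff of 22.83.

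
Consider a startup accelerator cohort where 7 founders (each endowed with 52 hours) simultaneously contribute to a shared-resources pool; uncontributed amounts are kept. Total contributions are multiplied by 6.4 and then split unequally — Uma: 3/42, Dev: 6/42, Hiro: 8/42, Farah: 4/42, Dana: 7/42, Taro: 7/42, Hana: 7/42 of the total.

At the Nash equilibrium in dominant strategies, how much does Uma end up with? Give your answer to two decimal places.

147.09 hours

A player with share s gets back 6.4·s per unit contributed, so full contribution is dominant for anyone with s > 1/6.4 = 0.1563 and zero contribution is dominant for anyone below.
The shares above 0.1563 belong to Hiro, Dana, Taro and Hana, contributing 52 each; the remaining 3 contribute 0. Total contributed: 208.
Uma keeps 52 and receives 6.4 × 208 × 3/42 = 95.09 from the shared-resources pool, for a payoff of 147.09.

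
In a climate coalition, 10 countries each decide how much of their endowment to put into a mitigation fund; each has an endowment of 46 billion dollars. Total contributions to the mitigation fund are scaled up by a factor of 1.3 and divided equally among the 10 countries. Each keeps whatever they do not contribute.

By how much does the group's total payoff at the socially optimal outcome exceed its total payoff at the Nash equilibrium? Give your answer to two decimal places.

Each contributed unit returns 1.3/10 = 0.1300 to its contributor — below 1 — so contributing 0 is dominant for every player. At the Nash equilibrium everyone keeps their 46, and the group total is 10 × 46 = 460.
Each contributed unit returns 1.300 to the group as a whole (0.1300 to each of 10 players), which exceeds 1, so the social optimum is full contribution: group total = 1.300 × 460 = 598.00.
Efficiency loss = 598.00 − 460 = 138.00.

138.00 billion dollars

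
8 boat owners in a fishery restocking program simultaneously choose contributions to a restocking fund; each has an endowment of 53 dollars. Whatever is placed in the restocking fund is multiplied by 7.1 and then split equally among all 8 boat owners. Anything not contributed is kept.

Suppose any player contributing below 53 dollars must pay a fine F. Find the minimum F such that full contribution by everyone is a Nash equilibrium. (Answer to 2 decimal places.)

5.96 dollars

Given the others contribute fully, the best deviation is to contribute 0 (any partial contribution still incurs the fine and gives up units whose private return 0.8875 is below 1).
Deviating from 53 to 0 saves 53 dollars but forfeits the deviator's share of the drop in the restocking fund: 7.1/8 × 53 = 47.04.
So the deviation gain is 53 − 47.04 = 5.96, and the fine must be at least 5.96 dollars to wipe it out.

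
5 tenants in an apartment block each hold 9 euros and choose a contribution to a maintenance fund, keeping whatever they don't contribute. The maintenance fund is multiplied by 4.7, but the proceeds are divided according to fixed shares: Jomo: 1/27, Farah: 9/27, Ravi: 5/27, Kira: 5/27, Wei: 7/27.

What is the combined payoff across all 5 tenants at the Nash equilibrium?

Each unit j contributes comes back to j as 4.7 × (j's share), so j prefers to contribute only if that share exceeds 1/4.7 = 0.2128; otherwise keeping the unit dominates.
Farah and Wei clear that bar, contributing 9 each; the remaining 3 contribute 0. Total contributed: 18.
The maintenance fund pays out 4.7 × 18 = 84.60 in total (split across the unequal shares, but the aggregate is all that matters for the group sum).
The 3 free-riders keep 9 each, adding 27. Group total = 27 + 84.60 = 111.60.

111.60 euros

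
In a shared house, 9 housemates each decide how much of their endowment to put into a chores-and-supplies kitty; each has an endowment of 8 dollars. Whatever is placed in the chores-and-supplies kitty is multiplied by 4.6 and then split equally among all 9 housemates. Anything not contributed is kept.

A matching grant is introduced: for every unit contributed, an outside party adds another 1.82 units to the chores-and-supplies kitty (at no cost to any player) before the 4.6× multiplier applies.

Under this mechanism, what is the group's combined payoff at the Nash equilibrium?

With the mechanism, a contributed unit returns 4.6 × 2.82 / 9 = 1.4413 per unit of net cost to the contributor — now above 1 — so contributing fully is weakly dominant for every player.
So the Nash equilibrium is full contribution by all 9; the group earns 4.6 × 2.82 × 72 = 933.98.

933.98 dollars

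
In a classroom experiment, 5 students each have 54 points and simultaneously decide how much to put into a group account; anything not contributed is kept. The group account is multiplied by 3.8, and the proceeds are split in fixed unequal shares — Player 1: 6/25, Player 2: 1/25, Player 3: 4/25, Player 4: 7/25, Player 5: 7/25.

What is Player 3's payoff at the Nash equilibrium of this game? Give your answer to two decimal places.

A player with share s gets back 3.8·s per unit contributed, so full contribution is dominant for anyone with s > 1/3.8 = 0.2632 and zero contribution is dominant for anyone below.
Player 4 and Player 5 are above the threshold, contributing 54 each; the remaining 3 contribute 0. Total contributed: 108.
Player 3 keeps 54 and receives 3.8 × 108 × 4/25 = 65.66 from the group account, for a payoff of 119.66.

119.66 points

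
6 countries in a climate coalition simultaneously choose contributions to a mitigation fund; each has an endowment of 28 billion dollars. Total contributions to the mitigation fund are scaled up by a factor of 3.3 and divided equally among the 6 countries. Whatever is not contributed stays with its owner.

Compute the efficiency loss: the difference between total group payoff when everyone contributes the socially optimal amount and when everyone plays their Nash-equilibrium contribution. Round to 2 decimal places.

386.40 billion dollars

Each contributed unit returns 3.3/6 = 0.5500 to its contributor — below 1 — so contributing 0 is dominant for every player. At the Nash equilibrium everyone keeps their 28, and the group total is 6 × 28 = 168.
Each contributed unit returns 3.300 to the group as a whole (0.5500 to each of 6 players), which exceeds 1, so the social optimum is full contribution: group total = 3.300 × 168 = 554.40.
Efficiency loss = 554.40 − 168 = 386.40.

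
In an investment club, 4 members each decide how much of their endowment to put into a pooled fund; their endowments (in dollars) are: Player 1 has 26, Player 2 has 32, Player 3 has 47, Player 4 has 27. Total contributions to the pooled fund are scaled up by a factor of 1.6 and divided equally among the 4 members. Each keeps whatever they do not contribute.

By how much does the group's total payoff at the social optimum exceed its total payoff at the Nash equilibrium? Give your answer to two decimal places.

The private return per contributed unit is 1.6/4 = 0.4000 < 1 for every player regardless of endowment, so the Nash equilibrium is zero contribution and the group total is Σ E_j = 26 + 32 + 47 + 27 = 132.
Each contributed unit returns 1.600 to the group, so the social optimum is full contribution by everyone: group total = 1.600 × 132 = 211.20.
Efficiency loss = (1.600 − 1) × 132 = 79.20.

79.20 dollars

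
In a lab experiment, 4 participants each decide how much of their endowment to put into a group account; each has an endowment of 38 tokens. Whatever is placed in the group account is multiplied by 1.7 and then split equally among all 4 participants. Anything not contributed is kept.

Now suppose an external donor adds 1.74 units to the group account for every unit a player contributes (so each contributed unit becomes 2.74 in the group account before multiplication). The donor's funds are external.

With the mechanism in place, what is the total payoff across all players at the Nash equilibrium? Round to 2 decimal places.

708.02 tokens

The effective private return per unit is now 1.7 × 2.74 / 4 = 1.1645 > 1, so every player's dominant strategy flips to full contribution.
At the Nash equilibrium everyone contributes 38. Group total payoff = 1.7 × 2.74 × 152 = 708.02.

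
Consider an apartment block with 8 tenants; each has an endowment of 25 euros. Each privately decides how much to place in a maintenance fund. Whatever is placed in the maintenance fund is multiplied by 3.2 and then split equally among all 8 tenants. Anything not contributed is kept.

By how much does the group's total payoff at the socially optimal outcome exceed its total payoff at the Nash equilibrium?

Each contributed unit returns 3.2/8 = 0.4000 to its contributor — below 1 — so contributing 0 is dominant for every player. At the Nash equilibrium everyone keeps their 25, and the group total is 8 × 25 = 200.
Each contributed unit returns 3.200 to the group as a whole (0.4000 to each of 8 players), which exceeds 1, so the social optimum is full contribution: group total = 3.200 × 200 = 640.00.
Efficiency loss = 640.00 − 200 = 440.00.

440.00 euros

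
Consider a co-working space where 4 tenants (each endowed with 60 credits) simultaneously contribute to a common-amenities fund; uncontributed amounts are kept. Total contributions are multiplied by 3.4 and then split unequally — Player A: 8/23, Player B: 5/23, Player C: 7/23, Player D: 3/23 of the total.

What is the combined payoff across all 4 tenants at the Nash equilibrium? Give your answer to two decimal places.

A player with share s gets back 3.4·s per unit contributed, so full contribution is dominant for anyone with s > 1/3.4 = 0.2941 and zero contribution is dominant for anyone below.
The shares above 0.2941 belong to Player A and Player C, contributing 60 each; the remaining 2 contribute 0. Total contributed: 120.
The common-amenities fund pays out 3.4 × 120 = 408.00 in total (split across the unequal shares, but the aggregate is all that matters for the group sum).
The 2 free-riders keep 60 each, adding 120. Group total = 120 + 408.00 = 528.00.

528.00 credits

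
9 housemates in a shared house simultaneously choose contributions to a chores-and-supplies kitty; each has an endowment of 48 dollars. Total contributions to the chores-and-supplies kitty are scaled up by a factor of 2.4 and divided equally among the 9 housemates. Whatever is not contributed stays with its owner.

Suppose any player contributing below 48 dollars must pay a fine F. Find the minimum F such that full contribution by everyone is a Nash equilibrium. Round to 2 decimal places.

Given the others contribute fully, the best deviation is to contribute 0 (any partial contribution still incurs the fine and gives up units whose private return 0.2667 is below 1).
Deviating from 48 to 0 saves 48 dollars but forfeits the deviator's share of the drop in the chores-and-supplies kitty: 2.4/9 × 48 = 12.80.
So the deviation gain is 48 − 12.80 = 35.20, and the fine must be at least 35.20 dollars to wipe it out.

35.20 dollars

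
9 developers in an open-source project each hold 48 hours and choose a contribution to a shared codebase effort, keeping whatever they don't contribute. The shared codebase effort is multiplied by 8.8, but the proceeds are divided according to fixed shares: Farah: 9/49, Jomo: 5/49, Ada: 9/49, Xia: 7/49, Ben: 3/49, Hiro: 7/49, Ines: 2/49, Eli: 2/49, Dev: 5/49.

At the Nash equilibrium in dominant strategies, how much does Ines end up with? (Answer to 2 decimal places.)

116.96 hours

Each unit j contributes comes back to j as 8.8 × (j's share), so j prefers to contribute only if that share exceeds 1/8.8 = 0.1136; otherwise keeping the unit dominates.
The shares above 0.1136 belong to Farah, Ada, Xia and Hiro, contributing 48 each; the remaining 5 contribute 0. Total contributed: 192.
Ines keeps 48 and receives 8.8 × 192 × 2/49 = 68.96 from the shared codebase effort, for a payoff of 116.96.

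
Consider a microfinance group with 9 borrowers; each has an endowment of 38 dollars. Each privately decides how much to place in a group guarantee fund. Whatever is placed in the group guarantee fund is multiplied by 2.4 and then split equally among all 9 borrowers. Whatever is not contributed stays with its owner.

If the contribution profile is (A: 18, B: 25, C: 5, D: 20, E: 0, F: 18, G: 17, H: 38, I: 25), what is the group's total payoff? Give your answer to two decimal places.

574.40 dollars

Total contributed: 18 + 25 + 5 + 20 + 0 + 18 + 17 + 38 + 25 = 166; total kept: 9 × 38 − 166 = 176.
The group guarantee fund pays out 2.4 × 166 = 398.40 in aggregate.
Group total = 176 + 398.40 = 574.40.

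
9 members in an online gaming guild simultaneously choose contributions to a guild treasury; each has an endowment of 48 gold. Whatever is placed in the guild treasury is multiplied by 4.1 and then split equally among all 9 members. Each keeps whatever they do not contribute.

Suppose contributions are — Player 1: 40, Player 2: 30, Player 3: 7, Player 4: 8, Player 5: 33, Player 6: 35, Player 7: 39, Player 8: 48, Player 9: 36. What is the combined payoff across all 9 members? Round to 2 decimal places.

1287.60 gold

Total contributed: 40 + 30 + 7 + 8 + 33 + 35 + 39 + 48 + 36 = 276; total kept: 9 × 48 − 276 = 156.
The guild treasury pays out 4.1 × 276 = 1131.60 in aggregate.
Group total = 156 + 1131.60 = 1287.60.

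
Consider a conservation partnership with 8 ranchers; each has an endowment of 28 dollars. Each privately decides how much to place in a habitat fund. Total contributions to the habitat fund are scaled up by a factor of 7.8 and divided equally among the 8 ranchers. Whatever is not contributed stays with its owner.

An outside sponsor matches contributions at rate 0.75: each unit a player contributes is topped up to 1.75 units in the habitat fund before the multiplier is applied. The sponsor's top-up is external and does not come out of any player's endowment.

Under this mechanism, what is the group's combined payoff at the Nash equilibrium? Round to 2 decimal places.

3057.60 dollars

With the mechanism, a contributed unit returns 7.8 × 1.75 / 8 = 1.7063 per unit of net cost to the contributor — now above 1 — so contributing fully is weakly dominant for every player.
At the Nash equilibrium everyone contributes 28. Group total payoff = 7.8 × 1.75 × 224 = 3057.60.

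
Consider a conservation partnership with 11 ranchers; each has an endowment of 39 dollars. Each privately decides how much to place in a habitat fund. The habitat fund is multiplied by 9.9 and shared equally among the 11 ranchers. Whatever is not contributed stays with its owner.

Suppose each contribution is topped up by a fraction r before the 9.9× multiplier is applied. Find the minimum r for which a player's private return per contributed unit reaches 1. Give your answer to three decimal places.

0.111

With matching at rate r, one contributed unit becomes (1 + r) in the habitat fund and returns 9.9 × (1 + r) / 11 to the contributor.
Setting this equal to 1: 1 + r = 11/9.9 = 1.1111.
So the minimum matching rate is r = 1.1111 − 1 = 0.111.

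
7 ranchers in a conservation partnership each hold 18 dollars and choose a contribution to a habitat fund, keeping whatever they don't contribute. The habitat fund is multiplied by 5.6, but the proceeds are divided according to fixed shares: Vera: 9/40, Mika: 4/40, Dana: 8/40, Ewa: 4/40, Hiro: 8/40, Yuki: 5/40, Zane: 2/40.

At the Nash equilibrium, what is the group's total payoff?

374.40 dollars

Player j's private return per contributed unit is 5.6 × (j's share). Contributing is weakly dominant for j when that share is at least 1/5.6 = 0.1786, and contributing 0 is dominant otherwise.
The shares above 0.1786 belong to Vera, Dana and Hiro, contributing 18 each; the remaining 4 contribute 0. Total contributed: 54.
The habitat fund pays out 5.6 × 54 = 302.40 in total (split across the unequal shares, but the aggregate is all that matters for the group sum).
The 4 free-riders keep 18 each, adding 72. Group total = 72 + 302.40 = 374.40.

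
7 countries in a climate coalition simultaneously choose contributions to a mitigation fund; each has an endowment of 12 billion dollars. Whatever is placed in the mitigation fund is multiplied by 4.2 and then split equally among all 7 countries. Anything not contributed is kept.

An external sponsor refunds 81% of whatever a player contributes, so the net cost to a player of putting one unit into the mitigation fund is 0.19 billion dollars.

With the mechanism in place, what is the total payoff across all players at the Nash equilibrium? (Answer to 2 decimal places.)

420.84 billion dollars

With the mechanism, a contributed unit returns (4.2/7) / 0.19 = 3.1579 per unit of net cost to the contributor — now above 1 — so contributing fully is weakly dominant for every player.
So the Nash equilibrium is full contribution by all 7; the group earns 7 × (12 × 0.81 + 4.2 × 12) = 420.84.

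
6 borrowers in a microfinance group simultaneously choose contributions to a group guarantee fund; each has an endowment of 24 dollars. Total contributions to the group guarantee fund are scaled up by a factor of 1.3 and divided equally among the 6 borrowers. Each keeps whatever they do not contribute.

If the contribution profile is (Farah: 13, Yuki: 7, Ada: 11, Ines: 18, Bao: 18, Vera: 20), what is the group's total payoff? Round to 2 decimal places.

Total contributed: 13 + 7 + 11 + 18 + 18 + 20 = 87; total kept: 6 × 24 − 87 = 57.
The group guarantee fund pays out 1.3 × 87 = 113.10 in aggregate.
Group total = 57 + 113.10 = 170.10.

170.10 dollars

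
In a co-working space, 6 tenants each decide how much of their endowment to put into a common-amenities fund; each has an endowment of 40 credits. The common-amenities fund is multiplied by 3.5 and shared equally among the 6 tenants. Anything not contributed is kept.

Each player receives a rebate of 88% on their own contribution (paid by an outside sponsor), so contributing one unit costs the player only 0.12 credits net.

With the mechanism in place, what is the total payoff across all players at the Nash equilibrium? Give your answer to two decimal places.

1051.20 credits

The effective private return per unit is now (3.5/6) / 0.12 = 4.8611 > 1, so every player's dominant strategy flips to full contribution.
So the Nash equilibrium is full contribution by all 6; the group earns 6 × (40 × 0.88 + 3.5 × 40) = 1051.20.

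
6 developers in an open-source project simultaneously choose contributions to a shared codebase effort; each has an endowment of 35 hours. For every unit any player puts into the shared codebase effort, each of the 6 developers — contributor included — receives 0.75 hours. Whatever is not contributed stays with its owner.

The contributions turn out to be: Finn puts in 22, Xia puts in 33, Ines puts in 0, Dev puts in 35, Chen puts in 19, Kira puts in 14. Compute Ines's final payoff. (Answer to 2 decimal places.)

127.25 hours

Total contributed: 22 + 33 + 0 + 35 + 19 + 14 = 123.
Each receives 0.75 × 123 = 92.25 from the shared codebase effort.
Ines keeps 35 − 0 = 35, so Ines's payoff is 35 + 92.25 = 127.25.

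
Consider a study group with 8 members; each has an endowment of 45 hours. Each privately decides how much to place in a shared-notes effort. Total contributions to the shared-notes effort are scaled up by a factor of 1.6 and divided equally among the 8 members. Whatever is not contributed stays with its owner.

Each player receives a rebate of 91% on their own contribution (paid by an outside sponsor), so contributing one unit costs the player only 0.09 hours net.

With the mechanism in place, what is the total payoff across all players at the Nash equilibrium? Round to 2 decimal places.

The effective private return per unit is now (1.6/8) / 0.09 = 2.2222 > 1, so every player's dominant strategy flips to full contribution.
At the Nash equilibrium everyone contributes 45. Group total payoff = 8 × (45 × 0.91 + 1.6 × 45) = 903.60.

903.60 hours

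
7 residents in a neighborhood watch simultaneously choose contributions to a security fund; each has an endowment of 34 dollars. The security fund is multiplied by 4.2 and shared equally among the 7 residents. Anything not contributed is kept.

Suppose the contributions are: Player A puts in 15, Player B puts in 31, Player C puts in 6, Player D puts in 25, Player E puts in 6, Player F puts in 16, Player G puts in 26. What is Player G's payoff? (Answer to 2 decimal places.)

83.00 dollars

Total contributed: 15 + 31 + 6 + 25 + 6 + 16 + 26 = 125.
Each receives 4.2 × 125 / 7 = 75.00 from the security fund.
Player G keeps 34 − 26 = 8, so Player G's payoff is 8 + 75.00 = 83.00.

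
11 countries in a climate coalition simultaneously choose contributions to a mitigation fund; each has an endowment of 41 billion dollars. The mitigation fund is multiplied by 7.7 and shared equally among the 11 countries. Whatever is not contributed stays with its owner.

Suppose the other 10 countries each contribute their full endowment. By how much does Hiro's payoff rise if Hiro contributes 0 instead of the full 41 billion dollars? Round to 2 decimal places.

12.30 billion dollars

Switching from a contribution of 41 to 0 lets Hiro keep an extra 41 billion dollars, but lowers the mitigation fund by 41, which costs Hiro their own share of that drop: 7.7/11 × 41 = 28.70.
Net gain = 41 − 28.70 = 12.30. The private return per contributed unit (0.7000) is below 1, so free-riding is indeed the best response regardless of what the others do.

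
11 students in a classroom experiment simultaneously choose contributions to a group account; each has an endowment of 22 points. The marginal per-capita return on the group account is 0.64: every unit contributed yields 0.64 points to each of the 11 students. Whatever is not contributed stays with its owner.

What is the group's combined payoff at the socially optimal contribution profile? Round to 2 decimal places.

Each contributed unit returns 7.040 to the group as a whole (0.64 to each of 11 players), which exceeds 1, so the social optimum is full contribution: group total = 7.040 × 242 = 1703.68.

1703.68 points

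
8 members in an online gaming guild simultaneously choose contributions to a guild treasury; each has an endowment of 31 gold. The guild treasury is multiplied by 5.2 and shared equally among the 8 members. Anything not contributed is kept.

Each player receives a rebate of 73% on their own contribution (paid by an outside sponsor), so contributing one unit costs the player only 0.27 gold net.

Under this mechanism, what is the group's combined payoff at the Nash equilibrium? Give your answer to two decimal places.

1470.64 gold

Under the mechanism each unit contributed yields (5.2/8) / 0.27 = 2.4074 back to its contributor per unit of net cost, which exceeds 1, making full contribution the dominant choice for everyone.
So the Nash equilibrium is full contribution by all 8; the group earns 8 × (31 × 0.73 + 5.2 × 31) = 1470.64.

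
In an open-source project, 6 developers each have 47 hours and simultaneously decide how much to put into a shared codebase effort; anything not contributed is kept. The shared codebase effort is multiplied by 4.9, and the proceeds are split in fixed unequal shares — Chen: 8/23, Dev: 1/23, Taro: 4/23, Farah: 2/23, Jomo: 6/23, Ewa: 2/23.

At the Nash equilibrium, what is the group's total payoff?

648.60 hours

For player j, contributing a unit is worthwhile iff 4.9 × (j's share) ≥ 1, i.e. iff j's share is at least 0.2041.
Chen and Jomo are above the threshold, contributing 47 each; the remaining 4 contribute 0. Total contributed: 94.
The shared codebase effort pays out 4.9 × 94 = 460.60 in total (split across the unequal shares, but the aggregate is all that matters for the group sum).
The 4 free-riders keep 47 each, adding 188. Group total = 188 + 460.60 = 648.60.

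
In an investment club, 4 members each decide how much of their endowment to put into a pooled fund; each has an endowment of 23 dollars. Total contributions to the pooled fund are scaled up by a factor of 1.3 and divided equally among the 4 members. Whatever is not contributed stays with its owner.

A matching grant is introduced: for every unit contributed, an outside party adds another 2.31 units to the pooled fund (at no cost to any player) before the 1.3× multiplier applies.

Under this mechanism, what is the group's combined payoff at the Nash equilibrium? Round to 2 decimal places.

The effective private return per unit is now 1.3 × 3.31 / 4 = 1.0758 > 1, so every player's dominant strategy flips to full contribution.
So the Nash equilibrium is full contribution by all 4; the group earns 1.3 × 3.31 × 92 = 395.88.

395.88 dollars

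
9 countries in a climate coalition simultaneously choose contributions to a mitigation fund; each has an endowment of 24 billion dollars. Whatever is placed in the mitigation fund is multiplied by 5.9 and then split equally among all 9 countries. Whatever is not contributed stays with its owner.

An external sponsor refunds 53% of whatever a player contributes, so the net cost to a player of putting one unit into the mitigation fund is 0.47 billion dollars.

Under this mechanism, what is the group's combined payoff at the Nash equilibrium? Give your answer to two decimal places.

With the mechanism, a contributed unit returns (5.9/9) / 0.47 = 1.3948 per unit of net cost to the contributor — now above 1 — so contributing fully is weakly dominant for every player.
At the Nash equilibrium everyone contributes 24. Group total payoff = 9 × (24 × 0.53 + 5.9 × 24) = 1388.88.

1388.88 billion dollars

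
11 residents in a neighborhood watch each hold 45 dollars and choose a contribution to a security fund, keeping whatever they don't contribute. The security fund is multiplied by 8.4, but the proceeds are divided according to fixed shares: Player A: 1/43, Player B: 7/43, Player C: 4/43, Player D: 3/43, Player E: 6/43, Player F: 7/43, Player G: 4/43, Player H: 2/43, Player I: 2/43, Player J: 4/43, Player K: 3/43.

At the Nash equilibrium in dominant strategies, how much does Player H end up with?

97.74 dollars

A player with share s gets back 8.4·s per unit contributed, so full contribution is dominant for anyone with s > 1/8.4 = 0.1190 and zero contribution is dominant for anyone below.
Player B, Player E and Player F are above the threshold, contributing 45 each; the remaining 8 contribute 0. Total contributed: 135.
Player H keeps 45 and receives 8.4 × 135 × 2/43 = 52.74 from the security fund, for a payoff of 97.74.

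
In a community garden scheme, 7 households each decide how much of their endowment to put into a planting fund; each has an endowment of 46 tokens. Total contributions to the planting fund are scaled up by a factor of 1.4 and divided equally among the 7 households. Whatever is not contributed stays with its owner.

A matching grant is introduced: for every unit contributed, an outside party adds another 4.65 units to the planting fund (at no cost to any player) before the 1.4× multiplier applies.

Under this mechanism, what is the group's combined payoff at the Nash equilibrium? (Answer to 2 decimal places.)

Under the mechanism each unit contributed yields 1.4 × 5.65 / 7 = 1.1300 back to its contributor per unit of net cost, which exceeds 1, making full contribution the dominant choice for everyone.
So the Nash equilibrium is full contribution by all 7; the group earns 1.4 × 5.65 × 322 = 2547.02.

2547.02 tokens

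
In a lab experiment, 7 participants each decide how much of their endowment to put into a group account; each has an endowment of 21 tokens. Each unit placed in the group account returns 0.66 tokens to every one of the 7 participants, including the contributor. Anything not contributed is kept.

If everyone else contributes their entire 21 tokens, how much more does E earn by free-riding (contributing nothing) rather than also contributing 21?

7.14 tokens

Switching from a contribution of 21 to 0 lets E keep an extra 21 tokens, but lowers the group account by 21, which costs E their own share of that drop: 0.66 × 21 = 13.86.
Net gain = 21 − 13.86 = 7.14. The private return per contributed unit (0.66) is below 1, so free-riding is indeed the best response regardless of what the others do.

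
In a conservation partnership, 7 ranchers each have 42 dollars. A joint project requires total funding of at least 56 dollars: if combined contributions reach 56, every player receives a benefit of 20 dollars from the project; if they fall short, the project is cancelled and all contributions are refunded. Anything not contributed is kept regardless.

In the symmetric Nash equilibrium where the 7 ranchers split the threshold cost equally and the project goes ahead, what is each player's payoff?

54 dollars

Equal share of the threshold: 56/7 = 8.
At this profile no one gains by cutting their contribution: any cut drops the total below 56, the project is cancelled, contributions are refunded, and the deviator ends with 42, which is less than 42 − 8 + 20 = 54. Contributing more than 8 just wastes the excess. So contributing exactly 8 is a best response.
Each player's payoff: 42 − 8 + 20 = 54.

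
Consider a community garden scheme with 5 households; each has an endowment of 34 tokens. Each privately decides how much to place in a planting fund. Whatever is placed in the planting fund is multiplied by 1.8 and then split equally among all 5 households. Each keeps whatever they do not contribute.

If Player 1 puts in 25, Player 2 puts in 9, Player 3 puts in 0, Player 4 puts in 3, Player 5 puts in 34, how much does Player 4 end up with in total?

Total contributed: 25 + 9 + 0 + 3 + 34 = 71.
Each receives 1.8 × 71 / 5 = 25.56 from the planting fund.
Player 4 keeps 34 − 3 = 31, so Player 4's payoff is 31 + 25.56 = 56.56.

56.56 tokens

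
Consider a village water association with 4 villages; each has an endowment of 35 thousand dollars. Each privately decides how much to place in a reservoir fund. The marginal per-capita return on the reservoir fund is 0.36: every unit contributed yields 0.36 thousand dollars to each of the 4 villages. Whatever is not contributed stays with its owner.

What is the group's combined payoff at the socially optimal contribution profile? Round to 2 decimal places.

201.60 thousand dollars

Each contributed unit returns 1.440 to the group as a whole (0.36 to each of 4 players), which exceeds 1, so the social optimum is full contribution: group total = 1.440 × 140 = 201.60.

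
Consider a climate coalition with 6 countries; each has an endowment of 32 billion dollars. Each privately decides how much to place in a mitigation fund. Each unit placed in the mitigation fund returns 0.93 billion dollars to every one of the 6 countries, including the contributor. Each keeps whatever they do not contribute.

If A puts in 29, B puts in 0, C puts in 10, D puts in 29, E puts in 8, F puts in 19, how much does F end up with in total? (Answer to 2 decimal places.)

101.35 billion dollars

Total contributed: 29 + 0 + 10 + 29 + 8 + 19 = 95.
Each receives 0.93 × 95 = 88.35 from the mitigation fund.
F keeps 32 − 19 = 13, so F's payoff is 13 + 88.35 = 101.35.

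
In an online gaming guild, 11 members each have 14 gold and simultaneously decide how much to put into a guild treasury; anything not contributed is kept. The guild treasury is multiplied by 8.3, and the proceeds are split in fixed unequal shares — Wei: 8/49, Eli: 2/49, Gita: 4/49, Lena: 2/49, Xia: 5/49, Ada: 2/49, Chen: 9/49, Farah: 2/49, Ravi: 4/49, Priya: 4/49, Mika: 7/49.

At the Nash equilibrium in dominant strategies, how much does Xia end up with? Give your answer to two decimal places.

49.57 gold

For player j, contributing a unit is worthwhile iff 8.3 × (j's share) ≥ 1, i.e. iff j's share is at least 0.1205.
Wei, Chen and Mika clear that bar, contributing 14 each; the remaining 8 contribute 0. Total contributed: 42.
Xia keeps 14 and receives 8.3 × 42 × 5/49 = 35.57 from the guild treasury, for a payoff of 49.57.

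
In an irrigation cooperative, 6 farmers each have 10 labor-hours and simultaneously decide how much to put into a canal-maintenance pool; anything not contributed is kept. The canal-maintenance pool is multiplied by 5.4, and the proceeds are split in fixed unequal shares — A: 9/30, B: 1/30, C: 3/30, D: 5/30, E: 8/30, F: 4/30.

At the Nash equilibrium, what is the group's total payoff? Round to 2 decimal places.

Each unit j contributes comes back to j as 5.4 × (j's share), so j prefers to contribute only if that share exceeds 1/5.4 = 0.1852; otherwise keeping the unit dominates.
The shares above 0.1852 belong to A and E, contributing 10 each; the remaining 4 contribute 0. Total contributed: 20.
The canal-maintenance pool pays out 5.4 × 20 = 108.00 in total (split across the unequal shares, but the aggregate is all that matters for the group sum).
The 4 free-riders keep 10 each, adding 40. Group total = 40 + 108.00 = 148.00.

148.00 labor-hours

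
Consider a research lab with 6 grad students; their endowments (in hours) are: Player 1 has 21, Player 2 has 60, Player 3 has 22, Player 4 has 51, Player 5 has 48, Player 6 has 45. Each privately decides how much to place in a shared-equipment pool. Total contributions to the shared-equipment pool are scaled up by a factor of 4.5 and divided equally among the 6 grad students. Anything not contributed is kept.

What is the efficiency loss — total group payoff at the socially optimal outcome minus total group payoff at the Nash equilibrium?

The private return per contributed unit is 4.5/6 = 0.7500 < 1 for every player regardless of endowment, so the Nash equilibrium is zero contribution and the group total is Σ E_j = 21 + 60 + 22 + 51 + 48 + 45 = 247.
Each contributed unit returns 4.500 to the group, so the social optimum is full contribution by everyone: group total = 4.500 × 247 = 1111.50.
Efficiency loss = (4.500 − 1) × 247 = 864.50.

864.50 hours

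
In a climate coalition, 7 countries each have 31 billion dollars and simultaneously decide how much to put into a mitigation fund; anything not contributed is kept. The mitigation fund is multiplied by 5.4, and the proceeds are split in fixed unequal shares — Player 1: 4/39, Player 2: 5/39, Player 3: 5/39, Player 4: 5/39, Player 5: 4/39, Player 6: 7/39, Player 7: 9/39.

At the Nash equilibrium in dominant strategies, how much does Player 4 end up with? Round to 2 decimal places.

For player j, contributing a unit is worthwhile iff 5.4 × (j's share) ≥ 1, i.e. iff j's share is at least 0.1852.
The only share above 0.1852 is Player 7's 9/39, contributing 31; the remaining 6 contribute 0. Total contributed: 31.
Player 4 keeps 31 and receives 5.4 × 31 × 5/39 = 21.46 from the mitigation fund, for a payoff of 52.46.

52.46 billion dollars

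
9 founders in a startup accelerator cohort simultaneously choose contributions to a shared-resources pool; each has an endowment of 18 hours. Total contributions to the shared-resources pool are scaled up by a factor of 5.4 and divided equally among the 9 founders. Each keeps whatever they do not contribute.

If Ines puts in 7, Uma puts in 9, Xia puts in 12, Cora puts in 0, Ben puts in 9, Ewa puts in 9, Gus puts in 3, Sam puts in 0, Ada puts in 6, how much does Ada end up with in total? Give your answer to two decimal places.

Total contributed: 7 + 9 + 12 + 0 + 9 + 9 + 3 + 0 + 6 = 55.
Each receives 5.4 × 55 / 9 = 33.00 from the shared-resources pool.
Ada keeps 18 − 6 = 12, so Ada's payoff is 12 + 33.00 = 45.00.

45.00 hours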